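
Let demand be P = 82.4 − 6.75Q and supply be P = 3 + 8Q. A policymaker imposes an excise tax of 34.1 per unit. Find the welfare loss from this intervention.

39.42

Competitive equilibrium: 82.4 − 6.75Q = 3 + 8Q → Q* = 5.3831, P* = 46.0644.
With the tax, the buyer price exceeds the seller price by 34.1: (82.4 − 6.75Q) − (3 + 8Q) = 34.1 → Q' = 3.0712.
ΔQ = 5.3831 − 3.0712 = 2.3119; the wedge equals the tax, 34.1.
Deadweight loss = ½ × 2.3119 × 34.1 = 39.42.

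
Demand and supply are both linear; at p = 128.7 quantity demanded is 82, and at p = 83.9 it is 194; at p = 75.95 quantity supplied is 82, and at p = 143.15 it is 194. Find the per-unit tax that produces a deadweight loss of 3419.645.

Demand slope = (83.9 − 128.7)/(194 − 82) = −0.4, so p = 161.5 − 0.4q.
Supply slope = (143.15 − 75.95)/(194 − 82) = 0.6, so p = 26.75 + 0.6q.
Competitive equilibrium: 161.5 − 0.4q = 26.75 + 0.6q → q* = 134.75, p* = 107.6.
A tax t gives Δq = t/1 and wedge t, so DWL = t²/2.
t²/2 = 3419.645 → t² = 6839.29 → t = 82.7.

82.7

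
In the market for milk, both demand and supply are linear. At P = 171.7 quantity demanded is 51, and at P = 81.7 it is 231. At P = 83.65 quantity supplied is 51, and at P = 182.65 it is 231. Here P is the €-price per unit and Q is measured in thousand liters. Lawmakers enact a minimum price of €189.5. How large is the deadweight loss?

Demand slope = (81.7 − 171.7)/(231 − 51) = −0.5, so P = 197.2 − 0.5Q.
Supply slope = (182.65 − 83.65)/(231 − 51) = 0.55, so P = 55.6 + 0.55Q.
Competitive equilibrium: 197.2 − 0.5Q = 55.6 + 0.55Q → Q* = 134.8571, P* = 129.7714.
At the floor P = 189.5, quantity demanded = (197.2 − 189.5)/0.5 = 15.4.
Sellers' marginal cost at Q' = 15.4: 55.6 + 0.55·15.4 = 64.07.
ΔQ = 134.8571 − 15.4 = 119.4571; wedge = 189.5 − 64.07 = 125.43.
Welfare loss = ½ × 119.4571 × 125.43 = €7491.75 thousand.

€7491.75 thousand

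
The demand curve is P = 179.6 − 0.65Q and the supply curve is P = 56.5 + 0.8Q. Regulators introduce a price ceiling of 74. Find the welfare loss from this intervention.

2879.49

Competitive equilibrium: 179.6 − 0.65Q = 56.5 + 0.8Q → Q* = 84.89655, P* = 124.41724.
At the ceiling P = 74, quantity supplied = (74 − 56.5)/0.8 = 21.875.
Willingness to pay at Q' = 21.875: 179.6 − 0.65·21.875 = 165.38125.
ΔQ = 84.89655 − 21.875 = 63.02155; wedge = 165.38125 − 74 = 91.38125.
Welfare loss = ½ × 63.02155 × 91.38125 = 2879.49.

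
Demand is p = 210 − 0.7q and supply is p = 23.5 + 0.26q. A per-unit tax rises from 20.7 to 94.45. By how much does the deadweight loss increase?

4423.08

Competitive equilibrium: 210 − 0.7q = 23.5 + 0.26q → q* = 194.2708, p* = 74.0104.
For a per-unit tax t: Δq = t/0.96, so DWL = ½·t·(t/0.96) = t²/1.92.
At t = 20.7: DWL = 223.172. At t = 94.45: DWL = 4646.251.
Increase = 4646.251 − 223.172 = 4423.08.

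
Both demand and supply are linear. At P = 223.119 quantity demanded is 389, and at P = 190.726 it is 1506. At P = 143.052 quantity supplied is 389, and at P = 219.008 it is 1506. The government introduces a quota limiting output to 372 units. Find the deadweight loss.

34420.13

Demand slope = (190.726 − 223.119)/(1506 − 389) = −0.029, so P = 234.4 − 0.029Q.
Supply slope = (219.008 − 143.052)/(1506 − 389) = 0.068, so P = 116.6 + 0.068Q.
Competitive equilibrium: 234.4 − 0.029Q = 116.6 + 0.068Q → Q* = 1214.433, P* = 199.1814.
At Q = 372: demand price = 234.4 − 0.029·372 = 223.612; supply price = 116.6 + 0.068·372 = 141.896.
ΔQ = 1214.433 − 372 = 842.433; wedge = 223.612 − 141.896 = 81.716.
Deadweight loss = ½ × 842.433 × 81.716 = 34420.13.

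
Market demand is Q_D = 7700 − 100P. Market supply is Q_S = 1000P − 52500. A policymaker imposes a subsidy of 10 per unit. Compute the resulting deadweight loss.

4545.45

In inverse form: demand P = 77 − 0.01Q, supply P = 52.5 + 0.001Q.
Competitive equilibrium: 77 − 0.01Q = 52.5 + 0.001Q → Q* = 2227.2727, P* = 54.7273.
The subsidy lowers effective supply by 10: P = 42.5 + 0.001Q.
New quantity: 77 − 0.01Q = 42.5 + 0.001Q → Q' = 3136.3636.
Overproduction ΔQ = 3136.3636 − 2227.2727 = 909.0909; wedge = subsidy = 10.
The triangle = ½ × 909.0909 × 10 = 4545.45.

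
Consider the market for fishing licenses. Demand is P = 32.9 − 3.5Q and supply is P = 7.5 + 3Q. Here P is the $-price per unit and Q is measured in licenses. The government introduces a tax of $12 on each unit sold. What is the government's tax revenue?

Competitive equilibrium: 32.9 − 3.5Q = 7.5 + 3Q → Q* = 3.9077, P* = 19.2231.
With the tax, the buyer price exceeds the seller price by 12: (32.9 − 3.5Q) − (7.5 + 3Q) = 12 → Q' = 2.0615.
Tax revenue = 12 × 2.0615 = $24.74.

$24.74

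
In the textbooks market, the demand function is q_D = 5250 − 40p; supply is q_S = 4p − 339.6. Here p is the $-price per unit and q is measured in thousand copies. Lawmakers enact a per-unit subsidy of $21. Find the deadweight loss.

In inverse form: demand p = 131.25 − 0.025q, supply p = 84.9 + 0.25q.
Competitive equilibrium: 131.25 − 0.025q = 84.9 + 0.25q → q* = 168.5455, p* = 127.0364.
The subsidy lowers effective supply by 21: p = 63.9 + 0.25q.
New quantity: 131.25 − 0.025q = 63.9 + 0.25q → q' = 244.9091.
Overproduction Δq = 244.9091 − 168.5455 = 76.3636; wedge = subsidy = 21.
DWL = ½ × 76.3636 × 21 = $801.82 thousand.

$801.82 thousand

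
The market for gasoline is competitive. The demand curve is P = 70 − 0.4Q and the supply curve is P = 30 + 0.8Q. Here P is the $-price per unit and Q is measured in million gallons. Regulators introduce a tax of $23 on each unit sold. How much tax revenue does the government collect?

Competitive equilibrium: 70 − 0.4Q = 30 + 0.8Q → Q* = 33.3333, P* = 56.6667.
With the tax, the buyer price exceeds the seller price by 23: (70 − 0.4Q) − (30 + 0.8Q) = 23 → Q' = 14.1667.
Tax revenue = 23 × 14.1667 = $325.83 million.

$325.83 million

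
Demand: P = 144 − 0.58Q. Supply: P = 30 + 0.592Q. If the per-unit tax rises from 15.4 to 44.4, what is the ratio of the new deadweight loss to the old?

Competitive equilibrium: 144 − 0.58Q = 30 + 0.592Q → Q* = 97.2696, P* = 87.5836.
For a per-unit tax t: ΔQ = t/1.172, so DWL = ½·t·(t/1.172) = t²/2.344.
At t = 15.4: DWL = 101.177. At t = 44.4: DWL = 841.024.
Ratio = (44.4/15.4)² = 8.312.

8.312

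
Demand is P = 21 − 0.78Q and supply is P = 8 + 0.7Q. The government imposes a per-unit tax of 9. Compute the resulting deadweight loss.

Competitive equilibrium: 21 − 0.78Q = 8 + 0.7Q → Q* = 8.7838, P* = 14.1486.
With the tax, the buyer price exceeds the seller price by 9: (21 − 0.78Q) − (8 + 0.7Q) = 9 → Q' = 2.7027.
ΔQ = 8.7838 − 2.7027 = 6.0811; the wedge equals the tax, 9.
The triangle = ½ × 6.0811 × 9 = 27.36.

27.36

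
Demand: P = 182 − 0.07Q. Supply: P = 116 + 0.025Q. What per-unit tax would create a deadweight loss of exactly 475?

Competitive equilibrium: 182 − 0.07Q = 116 + 0.025Q → Q* = 694.7368, P* = 133.3684.
A tax t gives ΔQ = t/0.095 and wedge t, so DWL = t²/0.19.
t²/0.19 = 475 → t² = 90.25 → t = 9.5.

9.5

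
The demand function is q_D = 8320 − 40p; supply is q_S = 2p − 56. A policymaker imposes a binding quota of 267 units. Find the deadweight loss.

1510.51

In inverse form: demand p = 208 − 0.025q, supply p = 28 + 0.5q.
Competitive equilibrium: 208 − 0.025q = 28 + 0.5q → q* = 342.85714, p* = 199.42857.
At q = 267: demand price = 208 − 0.025·267 = 201.325; supply price = 28 + 0.5·267 = 161.5.
Δq = 342.85714 − 267 = 75.85714; wedge = 201.325 − 161.5 = 39.825.
The triangle = ½ × 75.85714 × 39.825 = 1510.51.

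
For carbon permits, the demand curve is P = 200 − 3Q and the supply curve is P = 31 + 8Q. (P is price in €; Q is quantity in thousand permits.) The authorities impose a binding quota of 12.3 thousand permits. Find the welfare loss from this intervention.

€51.62 thousand

Competitive equilibrium: 200 − 3Q = 31 + 8Q → Q* = 15.3636, P* = 153.9091.
At Q = 12.3: demand price = 200 − 3·12.3 = 163.1; supply price = 31 + 8·12.3 = 129.4.
ΔQ = 15.3636 − 12.3 = 3.0636; wedge = 163.1 − 129.4 = 33.7.
DWL = ½ × 3.0636 × 33.7 = €51.62 thousand.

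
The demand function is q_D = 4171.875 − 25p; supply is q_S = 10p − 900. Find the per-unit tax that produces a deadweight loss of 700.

14

In inverse form: demand p = 166.875 − 0.04q, supply p = 90 + 0.1q.
Competitive equilibrium: 166.875 − 0.04q = 90 + 0.1q → q* = 549.1071, p* = 144.9107.
A tax t gives Δq = t/0.14 and wedge t, so DWL = t²/0.28.
t²/0.28 = 700 → t² = 196 → t = 14.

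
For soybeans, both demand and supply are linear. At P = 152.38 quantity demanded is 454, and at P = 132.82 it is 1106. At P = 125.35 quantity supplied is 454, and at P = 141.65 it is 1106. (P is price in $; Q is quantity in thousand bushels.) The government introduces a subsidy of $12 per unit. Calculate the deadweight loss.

$1309.09 thousand

Demand slope = (132.82 − 152.38)/(1106 − 454) = −0.03, so P = 166 − 0.03Q.
Supply slope = (141.65 − 125.35)/(1106 − 454) = 0.025, so P = 114 + 0.025Q.
Competitive equilibrium: 166 − 0.03Q = 114 + 0.025Q → Q* = 945.4545, P* = 137.6364.
The subsidy lowers effective supply by 12: P = 102 + 0.025Q.
New quantity: 166 − 0.03Q = 102 + 0.025Q → Q' = 1163.6364.
Overproduction ΔQ = 1163.6364 − 945.4545 = 218.1819; wedge = subsidy = 12.
The triangle = ½ × 218.1819 × 12 = $1309.09 thousand.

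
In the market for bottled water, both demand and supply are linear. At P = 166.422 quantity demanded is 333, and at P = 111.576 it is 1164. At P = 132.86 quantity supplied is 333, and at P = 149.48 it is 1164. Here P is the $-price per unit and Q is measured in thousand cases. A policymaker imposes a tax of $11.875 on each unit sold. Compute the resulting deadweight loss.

$819.86 thousand

Demand slope = (111.576 − 166.422)/(1164 − 333) = −0.066, so P = 188.4 − 0.066Q.
Supply slope = (149.48 − 132.86)/(1164 − 333) = 0.02, so P = 126.2 + 0.02Q.
Competitive equilibrium: 188.4 − 0.066Q = 126.2 + 0.02Q → Q* = 723.2558, P* = 140.6651.
With the tax, the buyer price exceeds the seller price by 11.875: (188.4 − 0.066Q) − (126.2 + 0.02Q) = 11.875 → Q' = 585.1744.
ΔQ = 723.2558 − 585.1744 = 138.0814; the wedge equals the tax, 11.875.
Welfare loss = ½ × 138.0814 × 11.875 = $819.86 thousand.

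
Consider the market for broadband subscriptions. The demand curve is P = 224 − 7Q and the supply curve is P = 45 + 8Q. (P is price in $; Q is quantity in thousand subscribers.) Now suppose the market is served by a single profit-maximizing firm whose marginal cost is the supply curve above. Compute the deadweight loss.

Competitive equilibrium: 224 − 7Q = 45 + 8Q → Q* = 11.93333, P* = 140.46667.
Marginal revenue: MR = 224 − 14Q. Set MR = MC: 224 − 14Q = 45 + 8Q → Q_m = 8.13636.
Price P_m = 224 − 7·8.13636 = 167.04548; MC(Q_m) = 45 + 8·8.13636 = 110.09088.
Competitive Q* = 11.93333, so ΔQ = 3.79697; wedge = 167.04548 − 110.09088 = 56.9546.
DWL = ½ × 3.79697 × 56.9546 = $108.13 thousand.

$108.13 thousand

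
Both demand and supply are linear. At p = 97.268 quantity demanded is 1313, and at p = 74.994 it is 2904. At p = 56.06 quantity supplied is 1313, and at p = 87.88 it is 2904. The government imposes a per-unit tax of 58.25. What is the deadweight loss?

49897.98

Demand slope = (74.994 − 97.268)/(2904 − 1313) = −0.014, so p = 115.65 − 0.014q.
Supply slope = (87.88 − 56.06)/(2904 − 1313) = 0.02, so p = 29.8 + 0.02q.
Competitive equilibrium: 115.65 − 0.014q = 29.8 + 0.02q → q* = 2525, p* = 80.3.
With the tax, the buyer price exceeds the seller price by 58.25: (115.65 − 0.014q) − (29.8 + 0.02q) = 58.25 → q' = 811.7647.
Δq = 2525 − 811.7647 = 1713.2353; the wedge equals the tax, 58.25.
Deadweight loss = ½ × 1713.2353 × 58.25 = 49897.98.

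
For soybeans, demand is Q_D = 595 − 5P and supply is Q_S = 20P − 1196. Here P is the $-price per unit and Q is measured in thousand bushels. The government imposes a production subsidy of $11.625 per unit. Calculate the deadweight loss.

In inverse form: demand P = 119 − 0.2Q, supply P = 59.8 + 0.05Q.
Competitive equilibrium: 119 − 0.2Q = 59.8 + 0.05Q → Q* = 236.8, P* = 71.64.
The subsidy lowers effective supply by 11.625: P = 48.175 + 0.05Q.
New quantity: 119 − 0.2Q = 48.175 + 0.05Q → Q' = 283.3.
Overproduction ΔQ = 283.3 − 236.8 = 46.5; wedge = subsidy = 11.625.
Welfare loss = ½ × 46.5 × 11.625 = $270.28 thousand.

$270.28 thousand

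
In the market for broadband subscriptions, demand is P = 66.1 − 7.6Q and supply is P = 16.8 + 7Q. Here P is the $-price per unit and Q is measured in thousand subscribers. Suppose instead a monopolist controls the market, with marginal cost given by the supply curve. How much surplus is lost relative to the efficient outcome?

$9.76 thousand

Competitive equilibrium: 66.1 − 7.6Q = 16.8 + 7Q → Q* = 3.3767, P* = 40.437.
Marginal revenue: MR = 66.1 − 15.2Q. Set MR = MC: 66.1 − 15.2Q = 16.8 + 7Q → Q_m = 2.2207.
Price P_m = 66.1 − 7.6·2.2207 = 49.2227; MC(Q_m) = 16.8 + 7·2.2207 = 32.3449.
Competitive Q* = 3.3767, so ΔQ = 1.156; wedge = 49.2227 − 32.3449 = 16.8778.
DWL = ½ × 1.156 × 16.8778 = $9.76 thousand.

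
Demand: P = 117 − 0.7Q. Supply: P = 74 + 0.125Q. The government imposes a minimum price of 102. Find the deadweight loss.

Competitive equilibrium: 117 − 0.7Q = 74 + 0.125Q → Q* = 52.1212, P* = 80.5152.
At the floor P = 102, quantity demanded = (117 − 102)/0.7 = 21.4286.
Sellers' marginal cost at Q' = 21.4286: 74 + 0.125·21.4286 = 76.6786.
ΔQ = 52.1212 − 21.4286 = 30.6926; wedge = 102 − 76.6786 = 25.3214.
Welfare loss = ½ × 30.6926 × 25.3214 = 388.59.

388.59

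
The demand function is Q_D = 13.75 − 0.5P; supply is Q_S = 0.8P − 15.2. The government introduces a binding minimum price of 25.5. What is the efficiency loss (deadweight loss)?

4.24

In inverse form: demand P = 27.5 − 2Q, supply P = 19 + 1.25Q.
Competitive equilibrium: 27.5 − 2Q = 19 + 1.25Q → Q* = 2.6154, P* = 22.2692.
At the floor P = 25.5, quantity demanded = (27.5 − 25.5)/2 = 1.
Sellers' marginal cost at Q' = 1: 19 + 1.25·1 = 20.25.
ΔQ = 2.6154 − 1 = 1.6154; wedge = 25.5 − 20.25 = 5.25.
Deadweight loss = ½ × 1.6154 × 5.25 = 4.24.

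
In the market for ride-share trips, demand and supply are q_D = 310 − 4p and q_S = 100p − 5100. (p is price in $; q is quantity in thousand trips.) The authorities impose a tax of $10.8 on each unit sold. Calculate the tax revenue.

In inverse form: demand p = 77.5 − 0.25q, supply p = 51 + 0.01q.
Competitive equilibrium: 77.5 − 0.25q = 51 + 0.01q → q* = 101.9231, p* = 52.0192.
With the tax, the buyer price exceeds the seller price by 10.8: (77.5 − 0.25q) − (51 + 0.01q) = 10.8 → q' = 60.3846.
Tax revenue = 10.8 × 60.3846 = $652.15 thousand.

$652.15 thousand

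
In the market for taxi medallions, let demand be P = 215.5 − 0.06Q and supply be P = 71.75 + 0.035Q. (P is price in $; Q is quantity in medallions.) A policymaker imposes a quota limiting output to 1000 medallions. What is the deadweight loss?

Competitive equilibrium: 215.5 − 0.06Q = 71.75 + 0.035Q → Q* = 1513.1579, P* = 124.7105.
At Q = 1000: demand price = 215.5 − 0.06·1000 = 155.5; supply price = 71.75 + 0.035·1000 = 106.75.
ΔQ = 1513.1579 − 1000 = 513.1579; wedge = 155.5 − 106.75 = 48.75.
Welfare loss = ½ × 513.1579 × 48.75 = $12508.22.

$12508.22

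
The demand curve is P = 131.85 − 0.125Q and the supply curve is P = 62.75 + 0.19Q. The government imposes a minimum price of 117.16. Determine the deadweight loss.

1633.66

Competitive equilibrium: 131.85 − 0.125Q = 62.75 + 0.19Q → Q* = 219.3651, P* = 104.4294.
At the floor P = 117.16, quantity demanded = (131.85 − 117.16)/0.125 = 117.52.
Sellers' marginal cost at Q' = 117.52: 62.75 + 0.19·117.52 = 85.0788.
ΔQ = 219.3651 − 117.52 = 101.8451; wedge = 117.16 − 85.0788 = 32.0812.
Deadweight loss = ½ × 101.8451 × 32.0812 = 1633.66.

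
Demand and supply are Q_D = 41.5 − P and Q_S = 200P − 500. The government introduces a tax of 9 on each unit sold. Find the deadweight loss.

40.30

In inverse form: demand P = 41.5 − Q, supply P = 2.5 + 0.005Q.
Competitive equilibrium: 41.5 − Q = 2.5 + 0.005Q → Q* = 38.806, P* = 2.694.
With the tax, the buyer price exceeds the seller price by 9: (41.5 − Q) − (2.5 + 0.005Q) = 9 → Q' = 29.8507.
ΔQ = 38.806 − 29.8507 = 8.9553; the wedge equals the tax, 9.
Welfare loss = ½ × 8.9553 × 9 = 40.30.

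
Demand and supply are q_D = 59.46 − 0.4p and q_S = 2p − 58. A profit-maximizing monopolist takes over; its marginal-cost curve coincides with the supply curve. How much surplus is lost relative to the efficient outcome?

In inverse form: demand p = 148.65 − 2.5q, supply p = 29 + 0.5q.
Competitive equilibrium: 148.65 − 2.5q = 29 + 0.5q → q* = 39.8833, p* = 48.9417.
Marginal revenue: MR = 148.65 − 5q. Set MR = MC: 148.65 − 5q = 29 + 0.5q → q_m = 21.7545.
Price p_m = 148.65 − 2.5·21.7545 = 94.2638; MC(q_m) = 29 + 0.5·21.7545 = 39.8773.
Competitive q* = 39.8833, so Δq = 18.1288; wedge = 94.2638 − 39.8773 = 54.3865.
The triangle = ½ × 18.1288 × 54.3865 = 492.98.

492.98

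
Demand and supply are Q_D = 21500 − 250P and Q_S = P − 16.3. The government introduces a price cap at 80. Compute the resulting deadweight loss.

In inverse form: demand P = 86 − 0.004Q, supply P = 16.3 + Q.
Competitive equilibrium: 86 − 0.004Q = 16.3 + Q → Q* = 69.4223, P* = 85.7223.
At the ceiling P = 80, quantity supplied = (80 − 16.3)/1 = 63.7.
Willingness to pay at Q' = 63.7: 86 − 0.004·63.7 = 85.7452.
ΔQ = 69.4223 − 63.7 = 5.7223; wedge = 85.7452 − 80 = 5.7452.
The triangle = ½ × 5.7223 × 5.7452 = 16.44.

16.44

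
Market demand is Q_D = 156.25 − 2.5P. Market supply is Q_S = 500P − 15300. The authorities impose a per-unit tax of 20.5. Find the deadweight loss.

In inverse form: demand P = 62.5 − 0.4Q, supply P = 30.6 + 0.002Q.
Competitive equilibrium: 62.5 − 0.4Q = 30.6 + 0.002Q → Q* = 79.3532, P* = 30.7587.
With the tax, the buyer price exceeds the seller price by 20.5: (62.5 − 0.4Q) − (30.6 + 0.002Q) = 20.5 → Q' = 28.3582.
ΔQ = 79.3532 − 28.3582 = 50.995; the wedge equals the tax, 20.5.
The triangle = ½ × 50.995 × 20.5 = 522.70.

522.70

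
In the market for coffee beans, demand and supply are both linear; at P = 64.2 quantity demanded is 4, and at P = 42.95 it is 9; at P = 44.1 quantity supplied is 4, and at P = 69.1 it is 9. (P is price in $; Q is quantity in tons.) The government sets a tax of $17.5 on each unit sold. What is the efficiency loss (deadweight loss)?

$16.55

Demand slope = (42.95 − 64.2)/(9 − 4) = −4.25, so P = 81.2 − 4.25Q.
Supply slope = (69.1 − 44.1)/(9 − 4) = 5, so P = 24.1 + 5Q.
Competitive equilibrium: 81.2 − 4.25Q = 24.1 + 5Q → Q* = 6.173, P* = 54.9649.
With the tax, the buyer price exceeds the seller price by 17.5: (81.2 − 4.25Q) − (24.1 + 5Q) = 17.5 → Q' = 4.2811.
ΔQ = 6.173 − 4.2811 = 1.8919; the wedge equals the tax, 17.5.
The triangle = ½ × 1.8919 × 17.5 = $16.55.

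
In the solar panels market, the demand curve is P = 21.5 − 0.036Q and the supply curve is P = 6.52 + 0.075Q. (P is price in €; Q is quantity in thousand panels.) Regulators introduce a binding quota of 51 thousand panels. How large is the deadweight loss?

Competitive equilibrium: 21.5 − 0.036Q = 6.52 + 0.075Q → Q* = 134.955, P* = 16.6416.
At Q = 51: demand price = 21.5 − 0.036·51 = 19.664; supply price = 6.52 + 0.075·51 = 10.345.
ΔQ = 134.955 − 51 = 83.955; wedge = 19.664 − 10.345 = 9.319.
Deadweight loss = ½ × 83.955 × 9.319 = €391.19 thousand.

€391.19 thousand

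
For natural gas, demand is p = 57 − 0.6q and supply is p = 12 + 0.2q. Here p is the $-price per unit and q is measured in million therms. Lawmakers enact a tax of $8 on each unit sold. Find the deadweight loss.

$40 million

Competitive equilibrium: 57 − 0.6q = 12 + 0.2q → q* = 56.25, p* = 23.25.
With the tax, the buyer price exceeds the seller price by 8: (57 − 0.6q) − (12 + 0.2q) = 8 → q' = 46.25.
Δq = 56.25 − 46.25 = 10; the wedge equals the tax, 8.
The triangle = ½ × 10 × 8 = $40 million.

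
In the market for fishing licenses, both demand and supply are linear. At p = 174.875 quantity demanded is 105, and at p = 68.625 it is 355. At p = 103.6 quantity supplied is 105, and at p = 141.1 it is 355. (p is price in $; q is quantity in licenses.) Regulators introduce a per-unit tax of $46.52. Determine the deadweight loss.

$1881.84

Demand slope = (68.625 − 174.875)/(355 − 105) = −0.425, so p = 219.5 − 0.425q.
Supply slope = (141.1 − 103.6)/(355 − 105) = 0.15, so p = 87.85 + 0.15q.
Competitive equilibrium: 219.5 − 0.425q = 87.85 + 0.15q → q* = 228.95652, p* = 122.19348.
With the tax, the buyer price exceeds the seller price by 46.52: (219.5 − 0.425q) − (87.85 + 0.15q) = 46.52 → q' = 148.05217.
Δq = 228.95652 − 148.05217 = 80.90435; the wedge equals the tax, 46.52.
Deadweight loss = ½ × 80.90435 × 46.52 = $1881.84.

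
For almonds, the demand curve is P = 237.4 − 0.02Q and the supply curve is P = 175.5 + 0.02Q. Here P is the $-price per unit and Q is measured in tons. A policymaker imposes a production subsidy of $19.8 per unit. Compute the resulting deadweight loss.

Competitive equilibrium: 237.4 − 0.02Q = 175.5 + 0.02Q → Q* = 1547.5, P* = 206.45.
The subsidy lowers effective supply by 19.8: P = 155.7 + 0.02Q.
New quantity: 237.4 − 0.02Q = 155.7 + 0.02Q → Q' = 2042.5.
Overproduction ΔQ = 2042.5 − 1547.5 = 495; wedge = subsidy = 19.8.
The triangle = ½ × 495 × 19.8 = $4900.50.

$4900.50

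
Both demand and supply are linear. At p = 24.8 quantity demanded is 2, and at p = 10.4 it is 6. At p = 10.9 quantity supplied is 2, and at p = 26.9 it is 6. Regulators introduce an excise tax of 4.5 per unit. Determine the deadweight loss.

Demand slope = (10.4 − 24.8)/(6 − 2) = −3.6, so p = 32 − 3.6q.
Supply slope = (26.9 − 10.9)/(6 − 2) = 4, so p = 2.9 + 4q.
Competitive equilibrium: 32 − 3.6q = 2.9 + 4q → q* = 3.8289, p* = 18.2158.
With the tax, the buyer price exceeds the seller price by 4.5: (32 − 3.6q) − (2.9 + 4q) = 4.5 → q' = 3.2368.
Δq = 3.8289 − 3.2368 = 0.5921; the wedge equals the tax, 4.5.
Deadweight loss = ½ × 0.5921 × 4.5 = 1.33.

1.33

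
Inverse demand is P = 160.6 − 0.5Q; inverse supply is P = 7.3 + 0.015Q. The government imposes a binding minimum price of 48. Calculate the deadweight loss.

Competitive equilibrium: 160.6 − 0.5Q = 7.3 + 0.015Q → Q* = 297.6699, P* = 11.765.
At the floor P = 48, quantity demanded = (160.6 − 48)/0.5 = 225.2.
Sellers' marginal cost at Q' = 225.2: 7.3 + 0.015·225.2 = 10.678.
ΔQ = 297.6699 − 225.2 = 72.4699; wedge = 48 − 10.678 = 37.322.
DWL = ½ × 72.4699 × 37.322 = 1352.36.

1352.36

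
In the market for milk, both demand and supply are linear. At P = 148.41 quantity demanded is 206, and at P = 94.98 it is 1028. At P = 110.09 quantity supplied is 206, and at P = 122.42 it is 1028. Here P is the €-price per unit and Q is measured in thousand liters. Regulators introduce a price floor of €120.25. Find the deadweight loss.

€83.79 thousand

Demand slope = (94.98 − 148.41)/(1028 − 206) = −0.065, so P = 161.8 − 0.065Q.
Supply slope = (122.42 − 110.09)/(1028 − 206) = 0.015, so P = 107 + 0.015Q.
Competitive equilibrium: 161.8 − 0.065Q = 107 + 0.015Q → Q* = 685, P* = 117.275.
At the floor P = 120.25, quantity demanded = (161.8 − 120.25)/0.065 = 639.2308.
Sellers' marginal cost at Q' = 639.2308: 107 + 0.015·639.2308 = 116.5885.
ΔQ = 685 − 639.2308 = 45.7692; wedge = 120.25 − 116.5885 = 3.6615.
DWL = ½ × 45.7692 × 3.6615 = €83.79 thousand.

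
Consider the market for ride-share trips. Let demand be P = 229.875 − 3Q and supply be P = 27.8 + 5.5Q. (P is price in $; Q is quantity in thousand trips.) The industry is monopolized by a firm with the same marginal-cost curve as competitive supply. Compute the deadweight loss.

$163.46 thousand

Competitive equilibrium: 229.875 − 3Q = 27.8 + 5.5Q → Q* = 23.77353, P* = 158.55441.
Marginal revenue: MR = 229.875 − 6Q. Set MR = MC: 229.875 − 6Q = 27.8 + 5.5Q → Q_m = 17.57174.
Price P_m = 229.875 − 3·17.57174 = 177.15978; MC(Q_m) = 27.8 + 5.5·17.57174 = 124.44457.
Competitive Q* = 23.77353, so ΔQ = 6.20179; wedge = 177.15978 − 124.44457 = 52.71521.
Deadweight loss = ½ × 6.20179 × 52.71521 = $163.46 thousand.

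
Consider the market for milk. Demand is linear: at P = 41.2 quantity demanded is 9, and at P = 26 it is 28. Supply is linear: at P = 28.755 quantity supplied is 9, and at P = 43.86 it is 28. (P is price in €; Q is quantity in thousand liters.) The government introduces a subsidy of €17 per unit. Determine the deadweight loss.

€90.60 thousand

Demand slope = (26 − 41.2)/(28 − 9) = −0.8, so P = 48.4 − 0.8Q.
Supply slope = (43.86 − 28.755)/(28 − 9) = 0.795, so P = 21.6 + 0.795Q.
Competitive equilibrium: 48.4 − 0.8Q = 21.6 + 0.795Q → Q* = 16.8025, P* = 34.958.
The subsidy lowers effective supply by 17: P = 4.6 + 0.795Q.
New quantity: 48.4 − 0.8Q = 4.6 + 0.795Q → Q' = 27.4608.
Overproduction ΔQ = 27.4608 − 16.8025 = 10.6583; wedge = subsidy = 17.
Deadweight loss = ½ × 10.6583 × 17 = €90.60 thousand.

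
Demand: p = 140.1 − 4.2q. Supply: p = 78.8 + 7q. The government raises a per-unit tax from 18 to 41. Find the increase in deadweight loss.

Competitive equilibrium: 140.1 − 4.2q = 78.8 + 7q → q* = 5.4732, p* = 117.1125.
For a per-unit tax t: Δq = t/11.2, so DWL = ½·t·(t/11.2) = t²/22.4.
At t = 18: DWL = 14.464. At t = 41: DWL = 75.045.
Increase = 75.045 − 14.464 = 60.58.

60.58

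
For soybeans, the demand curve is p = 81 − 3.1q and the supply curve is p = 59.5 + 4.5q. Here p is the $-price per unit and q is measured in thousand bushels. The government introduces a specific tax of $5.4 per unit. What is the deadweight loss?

Competitive equilibrium: 81 − 3.1q = 59.5 + 4.5q → q* = 2.8289, p* = 72.2303.
With the tax, the buyer price exceeds the seller price by 5.4: (81 − 3.1q) − (59.5 + 4.5q) = 5.4 → q' = 2.1184.
Δq = 2.8289 − 2.1184 = 0.7105; the wedge equals the tax, 5.4.
Welfare loss = ½ × 0.7105 × 5.4 = $1.92 thousand.

$1.92 thousand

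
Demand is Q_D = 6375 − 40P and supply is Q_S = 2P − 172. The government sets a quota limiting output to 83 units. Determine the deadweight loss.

In inverse form: demand P = 159.375 − 0.025Q, supply P = 86 + 0.5Q.
Competitive equilibrium: 159.375 − 0.025Q = 86 + 0.5Q → Q* = 139.7619, P* = 155.881.
At Q = 83: demand price = 159.375 − 0.025·83 = 157.3; supply price = 86 + 0.5·83 = 127.5.
ΔQ = 139.7619 − 83 = 56.7619; wedge = 157.3 − 127.5 = 29.8.
DWL = ½ × 56.7619 × 29.8 = 845.75.

845.75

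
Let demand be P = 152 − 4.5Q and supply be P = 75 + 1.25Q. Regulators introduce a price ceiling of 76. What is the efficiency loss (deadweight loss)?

455.81

Competitive equilibrium: 152 − 4.5Q = 75 + 1.25Q → Q* = 13.3913, P* = 91.7391.
At the ceiling P = 76, quantity supplied = (76 − 75)/1.25 = 0.8.
Willingness to pay at Q' = 0.8: 152 − 4.5·0.8 = 148.4.
ΔQ = 13.3913 − 0.8 = 12.5913; wedge = 148.4 − 76 = 72.4.
DWL = ½ × 12.5913 × 72.4 = 455.81.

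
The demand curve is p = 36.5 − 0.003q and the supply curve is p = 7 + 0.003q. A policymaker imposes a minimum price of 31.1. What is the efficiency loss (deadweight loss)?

Competitive equilibrium: 36.5 − 0.003q = 7 + 0.003q → q* = 4916.6667, p* = 21.75.
At the floor p = 31.1, quantity demanded = (36.5 − 31.1)/0.003 = 1800.
Sellers' marginal cost at q' = 1800: 7 + 0.003·1800 = 12.4.
Δq = 4916.6667 − 1800 = 3116.6667; wedge = 31.1 − 12.4 = 18.7.
DWL = ½ × 3116.6667 × 18.7 = 29140.83.

29140.83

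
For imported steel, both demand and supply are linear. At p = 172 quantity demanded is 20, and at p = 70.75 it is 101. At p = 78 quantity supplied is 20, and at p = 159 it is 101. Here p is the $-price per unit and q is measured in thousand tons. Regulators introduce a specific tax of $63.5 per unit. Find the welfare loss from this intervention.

Demand slope = (70.75 − 172)/(101 − 20) = −1.25, so p = 197 − 1.25q.
Supply slope = (159 − 78)/(101 − 20) = 1, so p = 58 + q.
Competitive equilibrium: 197 − 1.25q = 58 + q → q* = 61.77778, p* = 119.77778.
With the tax, the buyer price exceeds the seller price by 63.5: (197 − 1.25q) − (58 + q) = 63.5 → q' = 33.55556.
Δq = 61.77778 − 33.55556 = 28.22222; the wedge equals the tax, 63.5.
The triangle = ½ × 28.22222 × 63.5 = $896.06 thousand.

$896.06 thousand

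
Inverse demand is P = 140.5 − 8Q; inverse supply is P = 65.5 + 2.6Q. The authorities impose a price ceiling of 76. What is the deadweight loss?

Competitive equilibrium: 140.5 − 8Q = 65.5 + 2.6Q → Q* = 7.0755, P* = 83.8962.
At the ceiling P = 76, quantity supplied = (76 − 65.5)/2.6 = 4.0385.
Willingness to pay at Q' = 4.0385: 140.5 − 8·4.0385 = 108.192.
ΔQ = 7.0755 − 4.0385 = 3.037; wedge = 108.192 − 76 = 32.192.
Welfare loss = ½ × 3.037 × 32.192 = 48.88.

48.88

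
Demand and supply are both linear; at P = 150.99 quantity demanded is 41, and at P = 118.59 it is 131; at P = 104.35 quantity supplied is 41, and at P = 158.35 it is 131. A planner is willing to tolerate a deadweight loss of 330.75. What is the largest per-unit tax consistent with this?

25.2

Demand slope = (118.59 − 150.99)/(131 − 41) = −0.36, so P = 165.75 − 0.36Q.
Supply slope = (158.35 − 104.35)/(131 − 41) = 0.6, so P = 79.75 + 0.6Q.
Competitive equilibrium: 165.75 − 0.36Q = 79.75 + 0.6Q → Q* = 89.5833, P* = 133.5.
A tax t gives ΔQ = t/0.96 and wedge t, so DWL = t²/1.92.
t²/1.92 = 330.75 → t² = 635.04 → t = 25.2.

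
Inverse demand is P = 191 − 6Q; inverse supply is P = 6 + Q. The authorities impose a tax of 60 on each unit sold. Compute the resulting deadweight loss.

257.14

Competitive equilibrium: 191 − 6Q = 6 + Q → Q* = 26.42857, P* = 32.42857.
With the tax, the buyer price exceeds the seller price by 60: (191 − 6Q) − (6 + Q) = 60 → Q' = 17.85714.
ΔQ = 26.42857 − 17.85714 = 8.57143; the wedge equals the tax, 60.
Deadweight loss = ½ × 8.57143 × 60 = 257.14.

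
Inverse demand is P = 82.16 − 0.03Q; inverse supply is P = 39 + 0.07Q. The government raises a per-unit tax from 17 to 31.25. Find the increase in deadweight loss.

Competitive equilibrium: 82.16 − 0.03Q = 39 + 0.07Q → Q* = 431.6, P* = 69.212.
For a per-unit tax t: ΔQ = t/0.1, so DWL = ½·t·(t/0.1) = t²/0.2.
At t = 17: DWL = 1445. At t = 31.25: DWL = 4882.813.
Increase = 4882.813 − 1445 = 3437.81.

3437.81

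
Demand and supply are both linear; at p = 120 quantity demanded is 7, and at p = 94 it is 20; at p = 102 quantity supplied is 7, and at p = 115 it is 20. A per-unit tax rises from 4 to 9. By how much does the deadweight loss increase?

Demand slope = (94 − 120)/(20 − 7) = −2, so p = 134 − 2q.
Supply slope = (115 − 102)/(20 − 7) = 1, so p = 95 + q.
Competitive equilibrium: 134 − 2q = 95 + q → q* = 13, p* = 108.
For a per-unit tax t: Δq = t/3, so DWL = ½·t·(t/3) = t²/6.
At t = 4: DWL = 2.667. At t = 9: DWL = 13.5.
Increase = 13.5 − 2.667 = 10.83.

10.83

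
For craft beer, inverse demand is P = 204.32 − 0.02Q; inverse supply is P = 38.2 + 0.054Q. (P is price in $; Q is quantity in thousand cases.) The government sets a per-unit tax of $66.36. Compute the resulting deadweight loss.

Competitive equilibrium: 204.32 − 0.02Q = 38.2 + 0.054Q → Q* = 2244.8649, P* = 159.4227.
With the tax, the buyer price exceeds the seller price by 66.36: (204.32 − 0.02Q) − (38.2 + 0.054Q) = 66.36 → Q' = 1348.1081.
ΔQ = 2244.8649 − 1348.1081 = 896.7568; the wedge equals the tax, 66.36.
Deadweight loss = ½ × 896.7568 × 66.36 = $29754.39 thousand.

$29754.39 thousand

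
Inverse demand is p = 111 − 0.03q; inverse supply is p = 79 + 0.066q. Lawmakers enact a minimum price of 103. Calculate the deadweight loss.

Competitive equilibrium: 111 − 0.03q = 79 + 0.066q → q* = 333.3333, p* = 101.
At the floor p = 103, quantity demanded = (111 − 103)/0.03 = 266.6667.
Sellers' marginal cost at q' = 266.6667: 79 + 0.066·266.6667 = 96.6.
Δq = 333.3333 − 266.6667 = 66.6666; wedge = 103 − 96.6 = 6.4.
Welfare loss = ½ × 66.6666 × 6.4 = 213.33.

213.33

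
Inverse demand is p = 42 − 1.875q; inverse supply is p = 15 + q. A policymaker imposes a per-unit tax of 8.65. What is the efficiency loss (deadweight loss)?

Competitive equilibrium: 42 − 1.875q = 15 + q → q* = 9.3913, p* = 24.3913.
With the tax, the buyer price exceeds the seller price by 8.65: (42 − 1.875q) − (15 + q) = 8.65 → q' = 6.3826.
Δq = 9.3913 − 6.3826 = 3.0087; the wedge equals the tax, 8.65.
Welfare loss = ½ × 3.0087 × 8.65 = 13.01.

13.01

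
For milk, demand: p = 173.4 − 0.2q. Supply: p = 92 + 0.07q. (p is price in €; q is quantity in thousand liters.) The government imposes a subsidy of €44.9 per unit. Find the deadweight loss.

€3733.35 thousand

Competitive equilibrium: 173.4 − 0.2q = 92 + 0.07q → q* = 301.4815, p* = 113.1037.
The subsidy lowers effective supply by 44.9: p = 47.1 + 0.07q.
New quantity: 173.4 − 0.2q = 47.1 + 0.07q → q' = 467.7778.
Overproduction Δq = 467.7778 − 301.4815 = 166.2963; wedge = subsidy = 44.9.
Deadweight loss = ½ × 166.2963 × 44.9 = €3733.35 thousand.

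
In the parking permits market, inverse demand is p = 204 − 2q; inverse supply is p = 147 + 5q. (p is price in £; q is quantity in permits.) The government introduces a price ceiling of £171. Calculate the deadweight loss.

Competitive equilibrium: 204 − 2q = 147 + 5q → q* = 8.1429, p* = 187.7143.
At the ceiling p = 171, quantity supplied = (171 − 147)/5 = 4.8.
Willingness to pay at q' = 4.8: 204 − 2·4.8 = 194.4.
Δq = 8.1429 − 4.8 = 3.3429; wedge = 194.4 − 171 = 23.4.
The triangle = ½ × 3.3429 × 23.4 = £39.11.

£39.11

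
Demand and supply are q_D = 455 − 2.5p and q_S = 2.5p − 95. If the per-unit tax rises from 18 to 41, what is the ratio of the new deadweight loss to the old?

5.188

In inverse form: demand p = 182 − 0.4q, supply p = 38 + 0.4q.
Competitive equilibrium: 182 − 0.4q = 38 + 0.4q → q* = 180, p* = 110.
For a per-unit tax t: Δq = t/0.8, so DWL = ½·t·(t/0.8) = t²/1.6.
At t = 18: DWL = 202.5. At t = 41: DWL = 1050.625.
Ratio = (41/18)² = 5.188.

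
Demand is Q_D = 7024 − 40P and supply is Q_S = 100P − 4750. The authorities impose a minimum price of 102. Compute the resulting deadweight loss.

In inverse form: demand P = 175.6 − 0.025Q, supply P = 47.5 + 0.01Q.
Competitive equilibrium: 175.6 − 0.025Q = 47.5 + 0.01Q → Q* = 3660, P* = 84.1.
At the floor P = 102, quantity demanded = (175.6 − 102)/0.025 = 2944.
Sellers' marginal cost at Q' = 2944: 47.5 + 0.01·2944 = 76.94.
ΔQ = 3660 − 2944 = 716; wedge = 102 − 76.94 = 25.06.
DWL = ½ × 716 × 25.06 = 8971.48.

8971.48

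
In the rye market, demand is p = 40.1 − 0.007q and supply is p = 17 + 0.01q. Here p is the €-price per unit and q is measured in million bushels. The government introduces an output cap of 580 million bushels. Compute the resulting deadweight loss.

€5155.81 million

Competitive equilibrium: 40.1 − 0.007q = 17 + 0.01q → q* = 1358.8235, p* = 30.5882.
At q = 580: demand price = 40.1 − 0.007·580 = 36.04; supply price = 17 + 0.01·580 = 22.8.
Δq = 1358.8235 − 580 = 778.8235; wedge = 36.04 − 22.8 = 13.24.
Deadweight loss = ½ × 778.8235 × 13.24 = €5155.81 million.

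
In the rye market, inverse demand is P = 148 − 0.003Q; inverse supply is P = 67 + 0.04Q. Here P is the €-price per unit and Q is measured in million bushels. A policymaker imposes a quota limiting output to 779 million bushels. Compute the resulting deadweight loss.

€26238.78 million

Competitive equilibrium: 148 − 0.003Q = 67 + 0.04Q → Q* = 1883.7209, P* = 142.3488.
At Q = 779: demand price = 148 − 0.003·779 = 145.663; supply price = 67 + 0.04·779 = 98.16.
ΔQ = 1883.7209 − 779 = 1104.7209; wedge = 145.663 − 98.16 = 47.503.
Deadweight loss = ½ × 1104.7209 × 47.503 = €26238.78 million.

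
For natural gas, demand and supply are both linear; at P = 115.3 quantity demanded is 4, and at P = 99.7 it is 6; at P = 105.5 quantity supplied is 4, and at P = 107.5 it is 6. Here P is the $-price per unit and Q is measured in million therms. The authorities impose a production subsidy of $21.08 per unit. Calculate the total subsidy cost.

Demand slope = (99.7 − 115.3)/(6 − 4) = −7.8, so P = 146.5 − 7.8Q.
Supply slope = (107.5 − 105.5)/(6 − 4) = 1, so P = 101.5 + Q.
Competitive equilibrium: 146.5 − 7.8Q = 101.5 + Q → Q* = 5.1136, P* = 106.6136.
The subsidy lowers effective supply by 21.08: P = 80.42 + Q.
New quantity: 146.5 − 7.8Q = 80.42 + Q → Q' = 7.5091.
Total subsidy cost = 21.08 × 7.5091 = $158.29 million.

$158.29 million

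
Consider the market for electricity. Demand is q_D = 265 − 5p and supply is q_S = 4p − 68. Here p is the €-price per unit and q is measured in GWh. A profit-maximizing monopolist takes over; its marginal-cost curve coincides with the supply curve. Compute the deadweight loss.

In inverse form: demand p = 53 − 0.2q, supply p = 17 + 0.25q.
Competitive equilibrium: 53 − 0.2q = 17 + 0.25q → q* = 80, p* = 37.
Marginal revenue: MR = 53 − 0.4q. Set MR = MC: 53 − 0.4q = 17 + 0.25q → q_m = 55.3846.
Price p_m = 53 − 0.2·55.3846 = 41.9231; MC(q_m) = 17 + 0.25·55.3846 = 30.8462.
Competitive q* = 80, so Δq = 24.6154; wedge = 41.9231 − 30.8462 = 11.0769.
Deadweight loss = ½ × 24.6154 × 11.0769 = €136.33.

€136.33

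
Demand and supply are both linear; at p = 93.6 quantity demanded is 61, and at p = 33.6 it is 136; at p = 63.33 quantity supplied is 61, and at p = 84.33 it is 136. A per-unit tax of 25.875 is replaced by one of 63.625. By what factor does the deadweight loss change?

6.046

Demand slope = (33.6 − 93.6)/(136 − 61) = −0.8, so p = 142.4 − 0.8q.
Supply slope = (84.33 − 63.33)/(136 − 61) = 0.28, so p = 46.25 + 0.28q.
Competitive equilibrium: 142.4 − 0.8q = 46.25 + 0.28q → q* = 89.0278, p* = 71.1778.
For a per-unit tax t: Δq = t/1.08, so DWL = ½·t·(t/1.08) = t²/2.16.
At t = 25.875: DWL = 309.961. At t = 63.625: DWL = 1874.139.
Ratio = (63.625/25.875)² = 6.046.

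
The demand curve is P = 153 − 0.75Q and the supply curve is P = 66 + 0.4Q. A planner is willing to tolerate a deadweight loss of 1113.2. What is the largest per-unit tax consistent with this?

50.6

Competitive equilibrium: 153 − 0.75Q = 66 + 0.4Q → Q* = 75.6522, P* = 96.2609.
A tax t gives ΔQ = t/1.15 and wedge t, so DWL = t²/2.3.
t²/2.3 = 1113.2 → t² = 2560.36 → t = 50.6.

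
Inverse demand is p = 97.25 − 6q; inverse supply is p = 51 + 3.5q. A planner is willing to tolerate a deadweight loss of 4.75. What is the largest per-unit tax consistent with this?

9.5

Competitive equilibrium: 97.25 − 6q = 51 + 3.5q → q* = 4.8684, p* = 68.0395.
A tax t gives Δq = t/9.5 and wedge t, so DWL = t²/19.
t²/19 = 4.75 → t² = 90.25 → t = 9.5.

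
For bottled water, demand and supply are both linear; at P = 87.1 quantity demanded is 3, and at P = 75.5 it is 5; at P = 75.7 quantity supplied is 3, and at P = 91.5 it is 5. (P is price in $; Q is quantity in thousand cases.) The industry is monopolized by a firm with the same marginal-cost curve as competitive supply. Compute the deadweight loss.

Demand slope = (75.5 − 87.1)/(5 − 3) = −5.8, so P = 104.5 − 5.8Q.
Supply slope = (91.5 − 75.7)/(5 − 3) = 7.9, so P = 52 + 7.9Q.
Competitive equilibrium: 104.5 − 5.8Q = 52 + 7.9Q → Q* = 3.8321, P* = 82.2737.
Marginal revenue: MR = 104.5 − 11.6Q. Set MR = MC: 104.5 − 11.6Q = 52 + 7.9Q → Q_m = 2.6923.
Price P_m = 104.5 − 5.8·2.6923 = 88.8847; MC(Q_m) = 52 + 7.9·2.6923 = 73.2692.
Competitive Q* = 3.8321, so ΔQ = 1.1398; wedge = 88.8847 − 73.2692 = 15.6155.
Welfare loss = ½ × 1.1398 × 15.6155 = $8.90 thousand.

$8.90 thousand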